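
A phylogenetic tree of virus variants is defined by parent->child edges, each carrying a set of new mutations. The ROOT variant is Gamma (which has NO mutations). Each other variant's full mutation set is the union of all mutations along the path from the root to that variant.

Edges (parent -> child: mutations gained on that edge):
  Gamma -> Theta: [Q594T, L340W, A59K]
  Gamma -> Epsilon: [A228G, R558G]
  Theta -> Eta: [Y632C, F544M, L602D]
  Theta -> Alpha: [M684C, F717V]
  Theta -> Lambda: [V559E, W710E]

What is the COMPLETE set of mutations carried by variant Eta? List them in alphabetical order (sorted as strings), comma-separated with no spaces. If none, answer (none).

Answer: A59K,F544M,L340W,L602D,Q594T,Y632C

Derivation:
At Gamma: gained [] -> total []
At Theta: gained ['Q594T', 'L340W', 'A59K'] -> total ['A59K', 'L340W', 'Q594T']
At Eta: gained ['Y632C', 'F544M', 'L602D'] -> total ['A59K', 'F544M', 'L340W', 'L602D', 'Q594T', 'Y632C']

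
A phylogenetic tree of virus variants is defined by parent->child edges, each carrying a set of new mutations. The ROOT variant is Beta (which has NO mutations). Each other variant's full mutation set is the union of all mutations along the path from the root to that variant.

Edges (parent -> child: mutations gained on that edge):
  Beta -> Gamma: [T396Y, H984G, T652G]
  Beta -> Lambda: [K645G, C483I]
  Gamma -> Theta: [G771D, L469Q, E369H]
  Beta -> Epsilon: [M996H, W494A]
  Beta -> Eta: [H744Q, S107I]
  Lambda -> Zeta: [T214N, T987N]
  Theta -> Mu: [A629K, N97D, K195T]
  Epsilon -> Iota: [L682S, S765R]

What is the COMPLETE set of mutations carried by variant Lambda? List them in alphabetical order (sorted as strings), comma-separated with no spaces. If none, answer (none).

At Beta: gained [] -> total []
At Lambda: gained ['K645G', 'C483I'] -> total ['C483I', 'K645G']

Answer: C483I,K645G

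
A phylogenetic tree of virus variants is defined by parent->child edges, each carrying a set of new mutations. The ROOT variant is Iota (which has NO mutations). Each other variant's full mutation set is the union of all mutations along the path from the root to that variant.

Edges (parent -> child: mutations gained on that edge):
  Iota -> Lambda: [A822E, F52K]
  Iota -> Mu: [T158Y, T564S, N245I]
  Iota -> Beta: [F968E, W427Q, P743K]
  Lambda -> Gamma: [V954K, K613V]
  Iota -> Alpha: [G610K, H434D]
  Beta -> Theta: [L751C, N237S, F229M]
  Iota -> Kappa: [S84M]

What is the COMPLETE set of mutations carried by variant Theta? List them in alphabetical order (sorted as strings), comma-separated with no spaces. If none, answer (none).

Answer: F229M,F968E,L751C,N237S,P743K,W427Q

Derivation:
At Iota: gained [] -> total []
At Beta: gained ['F968E', 'W427Q', 'P743K'] -> total ['F968E', 'P743K', 'W427Q']
At Theta: gained ['L751C', 'N237S', 'F229M'] -> total ['F229M', 'F968E', 'L751C', 'N237S', 'P743K', 'W427Q']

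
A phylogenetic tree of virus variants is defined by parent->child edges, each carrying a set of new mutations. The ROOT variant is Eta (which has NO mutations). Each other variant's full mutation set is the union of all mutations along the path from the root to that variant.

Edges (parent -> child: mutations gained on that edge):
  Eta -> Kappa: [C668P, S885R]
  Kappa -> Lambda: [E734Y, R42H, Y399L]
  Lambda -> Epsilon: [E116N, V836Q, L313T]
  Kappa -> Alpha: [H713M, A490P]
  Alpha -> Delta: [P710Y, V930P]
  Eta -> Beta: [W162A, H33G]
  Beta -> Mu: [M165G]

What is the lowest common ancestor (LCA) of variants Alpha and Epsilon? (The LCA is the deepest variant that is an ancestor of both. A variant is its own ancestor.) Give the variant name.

Path from root to Alpha: Eta -> Kappa -> Alpha
  ancestors of Alpha: {Eta, Kappa, Alpha}
Path from root to Epsilon: Eta -> Kappa -> Lambda -> Epsilon
  ancestors of Epsilon: {Eta, Kappa, Lambda, Epsilon}
Common ancestors: {Eta, Kappa}
Walk up from Epsilon: Epsilon (not in ancestors of Alpha), Lambda (not in ancestors of Alpha), Kappa (in ancestors of Alpha), Eta (in ancestors of Alpha)
Deepest common ancestor (LCA) = Kappa

Answer: Kappa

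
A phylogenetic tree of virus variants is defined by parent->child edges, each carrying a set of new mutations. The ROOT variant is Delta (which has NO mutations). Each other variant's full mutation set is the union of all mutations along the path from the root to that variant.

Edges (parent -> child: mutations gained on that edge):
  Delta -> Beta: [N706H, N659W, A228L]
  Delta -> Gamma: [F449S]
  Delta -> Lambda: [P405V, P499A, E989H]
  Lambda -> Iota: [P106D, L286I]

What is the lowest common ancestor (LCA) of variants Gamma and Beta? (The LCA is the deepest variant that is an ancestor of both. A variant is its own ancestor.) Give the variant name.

Path from root to Gamma: Delta -> Gamma
  ancestors of Gamma: {Delta, Gamma}
Path from root to Beta: Delta -> Beta
  ancestors of Beta: {Delta, Beta}
Common ancestors: {Delta}
Walk up from Beta: Beta (not in ancestors of Gamma), Delta (in ancestors of Gamma)
Deepest common ancestor (LCA) = Delta

Answer: Delta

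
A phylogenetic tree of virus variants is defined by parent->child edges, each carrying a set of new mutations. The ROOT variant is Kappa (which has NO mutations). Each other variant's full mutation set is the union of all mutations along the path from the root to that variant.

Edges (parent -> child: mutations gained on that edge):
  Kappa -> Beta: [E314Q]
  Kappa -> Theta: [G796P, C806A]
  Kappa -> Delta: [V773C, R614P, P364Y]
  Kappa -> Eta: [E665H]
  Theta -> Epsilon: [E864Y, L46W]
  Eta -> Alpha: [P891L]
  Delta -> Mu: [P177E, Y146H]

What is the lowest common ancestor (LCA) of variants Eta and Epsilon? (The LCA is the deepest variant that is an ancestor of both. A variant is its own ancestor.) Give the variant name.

Path from root to Eta: Kappa -> Eta
  ancestors of Eta: {Kappa, Eta}
Path from root to Epsilon: Kappa -> Theta -> Epsilon
  ancestors of Epsilon: {Kappa, Theta, Epsilon}
Common ancestors: {Kappa}
Walk up from Epsilon: Epsilon (not in ancestors of Eta), Theta (not in ancestors of Eta), Kappa (in ancestors of Eta)
Deepest common ancestor (LCA) = Kappa

Answer: Kappa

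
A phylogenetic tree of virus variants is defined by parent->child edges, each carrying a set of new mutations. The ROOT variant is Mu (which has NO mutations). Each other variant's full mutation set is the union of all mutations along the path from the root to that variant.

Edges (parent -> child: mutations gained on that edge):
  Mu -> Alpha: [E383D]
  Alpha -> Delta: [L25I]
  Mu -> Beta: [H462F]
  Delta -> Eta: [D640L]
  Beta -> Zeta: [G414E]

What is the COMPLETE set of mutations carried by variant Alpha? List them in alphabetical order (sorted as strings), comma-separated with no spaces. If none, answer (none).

At Mu: gained [] -> total []
At Alpha: gained ['E383D'] -> total ['E383D']

Answer: E383D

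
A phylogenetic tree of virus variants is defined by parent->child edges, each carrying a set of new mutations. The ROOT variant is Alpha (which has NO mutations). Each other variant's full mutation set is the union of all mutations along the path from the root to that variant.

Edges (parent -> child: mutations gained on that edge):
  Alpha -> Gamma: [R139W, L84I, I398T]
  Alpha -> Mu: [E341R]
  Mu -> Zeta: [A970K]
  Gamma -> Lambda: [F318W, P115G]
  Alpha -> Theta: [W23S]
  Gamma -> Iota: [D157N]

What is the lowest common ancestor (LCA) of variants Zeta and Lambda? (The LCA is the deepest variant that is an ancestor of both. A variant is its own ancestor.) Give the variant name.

Answer: Alpha

Derivation:
Path from root to Zeta: Alpha -> Mu -> Zeta
  ancestors of Zeta: {Alpha, Mu, Zeta}
Path from root to Lambda: Alpha -> Gamma -> Lambda
  ancestors of Lambda: {Alpha, Gamma, Lambda}
Common ancestors: {Alpha}
Walk up from Lambda: Lambda (not in ancestors of Zeta), Gamma (not in ancestors of Zeta), Alpha (in ancestors of Zeta)
Deepest common ancestor (LCA) = Alpha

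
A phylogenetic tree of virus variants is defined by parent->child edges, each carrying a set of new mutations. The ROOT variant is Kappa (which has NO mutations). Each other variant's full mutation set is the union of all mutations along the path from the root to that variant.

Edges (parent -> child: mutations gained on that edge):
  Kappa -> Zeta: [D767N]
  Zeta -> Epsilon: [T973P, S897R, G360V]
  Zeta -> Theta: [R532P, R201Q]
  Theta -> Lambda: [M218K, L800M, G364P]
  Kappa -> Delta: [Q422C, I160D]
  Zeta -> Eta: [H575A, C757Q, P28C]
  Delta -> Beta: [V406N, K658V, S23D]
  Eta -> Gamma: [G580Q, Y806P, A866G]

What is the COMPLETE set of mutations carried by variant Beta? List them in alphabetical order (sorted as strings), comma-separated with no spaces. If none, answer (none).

At Kappa: gained [] -> total []
At Delta: gained ['Q422C', 'I160D'] -> total ['I160D', 'Q422C']
At Beta: gained ['V406N', 'K658V', 'S23D'] -> total ['I160D', 'K658V', 'Q422C', 'S23D', 'V406N']

Answer: I160D,K658V,Q422C,S23D,V406N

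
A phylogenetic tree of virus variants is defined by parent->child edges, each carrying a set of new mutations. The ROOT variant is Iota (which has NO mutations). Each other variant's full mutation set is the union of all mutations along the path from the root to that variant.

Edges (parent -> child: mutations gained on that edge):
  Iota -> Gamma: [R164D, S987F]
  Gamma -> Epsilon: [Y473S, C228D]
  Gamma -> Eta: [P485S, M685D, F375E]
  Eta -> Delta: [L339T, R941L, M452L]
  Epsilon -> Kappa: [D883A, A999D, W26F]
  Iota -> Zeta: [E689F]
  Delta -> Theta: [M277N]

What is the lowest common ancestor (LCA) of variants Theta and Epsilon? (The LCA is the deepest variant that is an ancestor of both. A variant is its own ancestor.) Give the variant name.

Path from root to Theta: Iota -> Gamma -> Eta -> Delta -> Theta
  ancestors of Theta: {Iota, Gamma, Eta, Delta, Theta}
Path from root to Epsilon: Iota -> Gamma -> Epsilon
  ancestors of Epsilon: {Iota, Gamma, Epsilon}
Common ancestors: {Iota, Gamma}
Walk up from Epsilon: Epsilon (not in ancestors of Theta), Gamma (in ancestors of Theta), Iota (in ancestors of Theta)
Deepest common ancestor (LCA) = Gamma

Answer: Gamma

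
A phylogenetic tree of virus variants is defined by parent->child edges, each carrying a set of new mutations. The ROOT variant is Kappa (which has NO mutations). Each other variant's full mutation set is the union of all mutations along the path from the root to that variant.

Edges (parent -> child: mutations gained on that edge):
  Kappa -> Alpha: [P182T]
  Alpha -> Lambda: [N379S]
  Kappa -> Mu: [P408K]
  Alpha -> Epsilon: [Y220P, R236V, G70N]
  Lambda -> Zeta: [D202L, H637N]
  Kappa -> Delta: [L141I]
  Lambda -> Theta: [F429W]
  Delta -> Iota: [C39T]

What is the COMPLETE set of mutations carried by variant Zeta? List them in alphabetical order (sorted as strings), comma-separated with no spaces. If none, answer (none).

Answer: D202L,H637N,N379S,P182T

Derivation:
At Kappa: gained [] -> total []
At Alpha: gained ['P182T'] -> total ['P182T']
At Lambda: gained ['N379S'] -> total ['N379S', 'P182T']
At Zeta: gained ['D202L', 'H637N'] -> total ['D202L', 'H637N', 'N379S', 'P182T']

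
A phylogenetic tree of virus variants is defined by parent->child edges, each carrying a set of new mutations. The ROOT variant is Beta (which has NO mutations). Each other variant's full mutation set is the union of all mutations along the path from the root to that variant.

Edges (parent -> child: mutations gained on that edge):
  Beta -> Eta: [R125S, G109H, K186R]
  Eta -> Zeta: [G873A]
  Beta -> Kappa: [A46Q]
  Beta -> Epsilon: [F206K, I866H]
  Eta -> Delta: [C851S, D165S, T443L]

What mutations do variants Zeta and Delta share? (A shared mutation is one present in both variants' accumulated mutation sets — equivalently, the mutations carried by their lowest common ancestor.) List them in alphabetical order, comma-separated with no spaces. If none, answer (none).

Answer: G109H,K186R,R125S

Derivation:
Accumulating mutations along path to Zeta:
  At Beta: gained [] -> total []
  At Eta: gained ['R125S', 'G109H', 'K186R'] -> total ['G109H', 'K186R', 'R125S']
  At Zeta: gained ['G873A'] -> total ['G109H', 'G873A', 'K186R', 'R125S']
Mutations(Zeta) = ['G109H', 'G873A', 'K186R', 'R125S']
Accumulating mutations along path to Delta:
  At Beta: gained [] -> total []
  At Eta: gained ['R125S', 'G109H', 'K186R'] -> total ['G109H', 'K186R', 'R125S']
  At Delta: gained ['C851S', 'D165S', 'T443L'] -> total ['C851S', 'D165S', 'G109H', 'K186R', 'R125S', 'T443L']
Mutations(Delta) = ['C851S', 'D165S', 'G109H', 'K186R', 'R125S', 'T443L']
Intersection: ['G109H', 'G873A', 'K186R', 'R125S'] ∩ ['C851S', 'D165S', 'G109H', 'K186R', 'R125S', 'T443L'] = ['G109H', 'K186R', 'R125S']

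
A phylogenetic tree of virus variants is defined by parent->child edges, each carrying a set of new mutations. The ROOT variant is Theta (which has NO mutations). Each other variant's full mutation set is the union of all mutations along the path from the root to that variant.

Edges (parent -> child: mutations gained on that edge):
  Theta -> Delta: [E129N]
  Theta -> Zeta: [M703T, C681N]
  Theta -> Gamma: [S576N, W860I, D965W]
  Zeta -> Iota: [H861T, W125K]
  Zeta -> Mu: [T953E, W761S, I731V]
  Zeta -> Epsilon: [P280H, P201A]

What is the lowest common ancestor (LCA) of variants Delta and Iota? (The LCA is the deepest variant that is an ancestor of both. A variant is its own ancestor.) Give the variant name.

Answer: Theta

Derivation:
Path from root to Delta: Theta -> Delta
  ancestors of Delta: {Theta, Delta}
Path from root to Iota: Theta -> Zeta -> Iota
  ancestors of Iota: {Theta, Zeta, Iota}
Common ancestors: {Theta}
Walk up from Iota: Iota (not in ancestors of Delta), Zeta (not in ancestors of Delta), Theta (in ancestors of Delta)
Deepest common ancestor (LCA) = Theta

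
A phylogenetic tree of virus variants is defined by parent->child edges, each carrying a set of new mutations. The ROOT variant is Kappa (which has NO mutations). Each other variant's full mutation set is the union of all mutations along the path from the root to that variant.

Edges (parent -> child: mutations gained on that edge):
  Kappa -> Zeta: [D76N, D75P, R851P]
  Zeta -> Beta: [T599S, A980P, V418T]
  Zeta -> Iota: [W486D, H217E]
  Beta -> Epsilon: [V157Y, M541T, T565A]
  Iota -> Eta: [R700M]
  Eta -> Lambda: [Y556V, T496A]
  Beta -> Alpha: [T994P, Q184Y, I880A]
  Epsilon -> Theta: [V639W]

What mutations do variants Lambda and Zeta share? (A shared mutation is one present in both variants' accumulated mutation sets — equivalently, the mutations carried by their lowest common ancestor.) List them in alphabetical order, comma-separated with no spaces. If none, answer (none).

Accumulating mutations along path to Lambda:
  At Kappa: gained [] -> total []
  At Zeta: gained ['D76N', 'D75P', 'R851P'] -> total ['D75P', 'D76N', 'R851P']
  At Iota: gained ['W486D', 'H217E'] -> total ['D75P', 'D76N', 'H217E', 'R851P', 'W486D']
  At Eta: gained ['R700M'] -> total ['D75P', 'D76N', 'H217E', 'R700M', 'R851P', 'W486D']
  At Lambda: gained ['Y556V', 'T496A'] -> total ['D75P', 'D76N', 'H217E', 'R700M', 'R851P', 'T496A', 'W486D', 'Y556V']
Mutations(Lambda) = ['D75P', 'D76N', 'H217E', 'R700M', 'R851P', 'T496A', 'W486D', 'Y556V']
Accumulating mutations along path to Zeta:
  At Kappa: gained [] -> total []
  At Zeta: gained ['D76N', 'D75P', 'R851P'] -> total ['D75P', 'D76N', 'R851P']
Mutations(Zeta) = ['D75P', 'D76N', 'R851P']
Intersection: ['D75P', 'D76N', 'H217E', 'R700M', 'R851P', 'T496A', 'W486D', 'Y556V'] ∩ ['D75P', 'D76N', 'R851P'] = ['D75P', 'D76N', 'R851P']

Answer: D75P,D76N,R851P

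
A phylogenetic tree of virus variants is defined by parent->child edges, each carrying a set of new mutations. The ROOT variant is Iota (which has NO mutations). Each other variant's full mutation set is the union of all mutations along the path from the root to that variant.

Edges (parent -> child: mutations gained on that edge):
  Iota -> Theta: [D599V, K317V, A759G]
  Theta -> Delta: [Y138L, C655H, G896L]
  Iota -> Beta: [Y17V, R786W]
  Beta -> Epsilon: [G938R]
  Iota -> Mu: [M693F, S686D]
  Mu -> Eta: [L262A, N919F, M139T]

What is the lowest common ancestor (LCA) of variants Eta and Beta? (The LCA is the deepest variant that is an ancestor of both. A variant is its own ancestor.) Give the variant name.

Answer: Iota

Derivation:
Path from root to Eta: Iota -> Mu -> Eta
  ancestors of Eta: {Iota, Mu, Eta}
Path from root to Beta: Iota -> Beta
  ancestors of Beta: {Iota, Beta}
Common ancestors: {Iota}
Walk up from Beta: Beta (not in ancestors of Eta), Iota (in ancestors of Eta)
Deepest common ancestor (LCA) = Iota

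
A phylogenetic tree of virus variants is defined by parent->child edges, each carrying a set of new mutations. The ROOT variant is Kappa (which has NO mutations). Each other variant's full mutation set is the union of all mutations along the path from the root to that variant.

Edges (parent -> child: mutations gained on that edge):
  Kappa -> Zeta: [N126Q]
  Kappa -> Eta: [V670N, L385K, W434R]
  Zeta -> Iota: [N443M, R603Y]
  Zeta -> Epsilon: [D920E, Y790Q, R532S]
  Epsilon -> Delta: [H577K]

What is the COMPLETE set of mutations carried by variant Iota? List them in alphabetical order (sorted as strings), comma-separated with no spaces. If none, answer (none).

At Kappa: gained [] -> total []
At Zeta: gained ['N126Q'] -> total ['N126Q']
At Iota: gained ['N443M', 'R603Y'] -> total ['N126Q', 'N443M', 'R603Y']

Answer: N126Q,N443M,R603Y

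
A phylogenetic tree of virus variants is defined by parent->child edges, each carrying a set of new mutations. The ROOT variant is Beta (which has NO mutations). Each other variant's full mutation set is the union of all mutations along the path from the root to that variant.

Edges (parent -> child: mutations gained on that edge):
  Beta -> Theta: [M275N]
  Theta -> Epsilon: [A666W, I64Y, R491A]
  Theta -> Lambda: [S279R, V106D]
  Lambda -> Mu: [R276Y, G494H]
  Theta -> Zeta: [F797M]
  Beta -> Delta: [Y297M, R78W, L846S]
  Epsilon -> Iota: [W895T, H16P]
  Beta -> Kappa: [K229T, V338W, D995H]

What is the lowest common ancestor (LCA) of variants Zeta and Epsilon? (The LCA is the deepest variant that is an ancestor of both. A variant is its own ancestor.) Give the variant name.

Path from root to Zeta: Beta -> Theta -> Zeta
  ancestors of Zeta: {Beta, Theta, Zeta}
Path from root to Epsilon: Beta -> Theta -> Epsilon
  ancestors of Epsilon: {Beta, Theta, Epsilon}
Common ancestors: {Beta, Theta}
Walk up from Epsilon: Epsilon (not in ancestors of Zeta), Theta (in ancestors of Zeta), Beta (in ancestors of Zeta)
Deepest common ancestor (LCA) = Theta

Answer: Theta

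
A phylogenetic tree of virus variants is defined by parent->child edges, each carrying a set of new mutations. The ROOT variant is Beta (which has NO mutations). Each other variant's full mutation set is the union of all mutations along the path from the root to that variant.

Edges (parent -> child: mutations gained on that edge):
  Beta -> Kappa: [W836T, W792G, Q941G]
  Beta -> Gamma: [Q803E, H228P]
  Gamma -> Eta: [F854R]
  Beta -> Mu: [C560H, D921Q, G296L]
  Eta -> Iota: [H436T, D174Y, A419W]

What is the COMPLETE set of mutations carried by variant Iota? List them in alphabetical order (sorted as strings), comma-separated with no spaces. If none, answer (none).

At Beta: gained [] -> total []
At Gamma: gained ['Q803E', 'H228P'] -> total ['H228P', 'Q803E']
At Eta: gained ['F854R'] -> total ['F854R', 'H228P', 'Q803E']
At Iota: gained ['H436T', 'D174Y', 'A419W'] -> total ['A419W', 'D174Y', 'F854R', 'H228P', 'H436T', 'Q803E']

Answer: A419W,D174Y,F854R,H228P,H436T,Q803E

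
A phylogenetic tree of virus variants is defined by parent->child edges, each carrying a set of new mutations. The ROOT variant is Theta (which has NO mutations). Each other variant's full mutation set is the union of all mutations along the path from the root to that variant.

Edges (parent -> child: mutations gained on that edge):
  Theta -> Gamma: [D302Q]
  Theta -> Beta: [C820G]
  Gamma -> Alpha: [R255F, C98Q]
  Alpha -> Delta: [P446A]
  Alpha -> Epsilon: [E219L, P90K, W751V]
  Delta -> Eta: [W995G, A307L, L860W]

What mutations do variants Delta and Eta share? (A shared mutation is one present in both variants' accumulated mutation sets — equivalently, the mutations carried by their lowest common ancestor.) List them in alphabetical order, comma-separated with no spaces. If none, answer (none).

Accumulating mutations along path to Delta:
  At Theta: gained [] -> total []
  At Gamma: gained ['D302Q'] -> total ['D302Q']
  At Alpha: gained ['R255F', 'C98Q'] -> total ['C98Q', 'D302Q', 'R255F']
  At Delta: gained ['P446A'] -> total ['C98Q', 'D302Q', 'P446A', 'R255F']
Mutations(Delta) = ['C98Q', 'D302Q', 'P446A', 'R255F']
Accumulating mutations along path to Eta:
  At Theta: gained [] -> total []
  At Gamma: gained ['D302Q'] -> total ['D302Q']
  At Alpha: gained ['R255F', 'C98Q'] -> total ['C98Q', 'D302Q', 'R255F']
  At Delta: gained ['P446A'] -> total ['C98Q', 'D302Q', 'P446A', 'R255F']
  At Eta: gained ['W995G', 'A307L', 'L860W'] -> total ['A307L', 'C98Q', 'D302Q', 'L860W', 'P446A', 'R255F', 'W995G']
Mutations(Eta) = ['A307L', 'C98Q', 'D302Q', 'L860W', 'P446A', 'R255F', 'W995G']
Intersection: ['C98Q', 'D302Q', 'P446A', 'R255F'] ∩ ['A307L', 'C98Q', 'D302Q', 'L860W', 'P446A', 'R255F', 'W995G'] = ['C98Q', 'D302Q', 'P446A', 'R255F']

Answer: C98Q,D302Q,P446A,R255F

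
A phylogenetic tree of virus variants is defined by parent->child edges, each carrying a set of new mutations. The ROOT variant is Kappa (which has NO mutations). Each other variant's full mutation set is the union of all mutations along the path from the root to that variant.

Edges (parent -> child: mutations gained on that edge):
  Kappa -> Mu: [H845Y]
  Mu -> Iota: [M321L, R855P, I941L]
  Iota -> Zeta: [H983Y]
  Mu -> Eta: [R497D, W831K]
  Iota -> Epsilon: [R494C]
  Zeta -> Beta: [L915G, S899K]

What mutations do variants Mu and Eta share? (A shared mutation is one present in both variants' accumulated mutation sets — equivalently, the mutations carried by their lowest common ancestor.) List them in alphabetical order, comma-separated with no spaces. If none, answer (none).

Accumulating mutations along path to Mu:
  At Kappa: gained [] -> total []
  At Mu: gained ['H845Y'] -> total ['H845Y']
Mutations(Mu) = ['H845Y']
Accumulating mutations along path to Eta:
  At Kappa: gained [] -> total []
  At Mu: gained ['H845Y'] -> total ['H845Y']
  At Eta: gained ['R497D', 'W831K'] -> total ['H845Y', 'R497D', 'W831K']
Mutations(Eta) = ['H845Y', 'R497D', 'W831K']
Intersection: ['H845Y'] ∩ ['H845Y', 'R497D', 'W831K'] = ['H845Y']

Answer: H845Y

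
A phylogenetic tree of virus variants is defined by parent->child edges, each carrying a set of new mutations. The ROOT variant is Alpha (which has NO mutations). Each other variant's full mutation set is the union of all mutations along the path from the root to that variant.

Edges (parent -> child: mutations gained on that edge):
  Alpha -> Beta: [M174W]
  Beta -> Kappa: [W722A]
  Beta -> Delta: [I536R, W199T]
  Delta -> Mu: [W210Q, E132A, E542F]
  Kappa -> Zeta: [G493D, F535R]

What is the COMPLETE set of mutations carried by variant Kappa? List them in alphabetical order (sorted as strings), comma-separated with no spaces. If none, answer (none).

At Alpha: gained [] -> total []
At Beta: gained ['M174W'] -> total ['M174W']
At Kappa: gained ['W722A'] -> total ['M174W', 'W722A']

Answer: M174W,W722A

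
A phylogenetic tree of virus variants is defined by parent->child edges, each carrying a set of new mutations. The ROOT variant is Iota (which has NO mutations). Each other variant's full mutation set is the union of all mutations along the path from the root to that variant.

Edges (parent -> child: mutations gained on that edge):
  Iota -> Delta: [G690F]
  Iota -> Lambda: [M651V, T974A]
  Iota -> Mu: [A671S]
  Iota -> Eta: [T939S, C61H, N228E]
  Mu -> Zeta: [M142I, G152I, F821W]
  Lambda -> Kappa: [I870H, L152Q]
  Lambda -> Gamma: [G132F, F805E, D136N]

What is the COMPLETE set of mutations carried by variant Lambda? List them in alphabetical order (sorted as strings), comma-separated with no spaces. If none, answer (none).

Answer: M651V,T974A

Derivation:
At Iota: gained [] -> total []
At Lambda: gained ['M651V', 'T974A'] -> total ['M651V', 'T974A']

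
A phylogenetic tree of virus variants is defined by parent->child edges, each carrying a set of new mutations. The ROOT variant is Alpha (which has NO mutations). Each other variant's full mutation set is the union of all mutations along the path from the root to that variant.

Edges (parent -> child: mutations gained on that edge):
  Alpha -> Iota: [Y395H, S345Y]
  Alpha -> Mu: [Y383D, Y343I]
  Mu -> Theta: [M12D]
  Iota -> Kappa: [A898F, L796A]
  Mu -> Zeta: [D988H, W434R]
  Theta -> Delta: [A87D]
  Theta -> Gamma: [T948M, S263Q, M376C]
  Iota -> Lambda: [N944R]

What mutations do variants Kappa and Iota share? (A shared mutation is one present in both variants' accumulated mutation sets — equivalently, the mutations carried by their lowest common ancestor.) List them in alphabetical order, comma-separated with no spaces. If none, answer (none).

Answer: S345Y,Y395H

Derivation:
Accumulating mutations along path to Kappa:
  At Alpha: gained [] -> total []
  At Iota: gained ['Y395H', 'S345Y'] -> total ['S345Y', 'Y395H']
  At Kappa: gained ['A898F', 'L796A'] -> total ['A898F', 'L796A', 'S345Y', 'Y395H']
Mutations(Kappa) = ['A898F', 'L796A', 'S345Y', 'Y395H']
Accumulating mutations along path to Iota:
  At Alpha: gained [] -> total []
  At Iota: gained ['Y395H', 'S345Y'] -> total ['S345Y', 'Y395H']
Mutations(Iota) = ['S345Y', 'Y395H']
Intersection: ['A898F', 'L796A', 'S345Y', 'Y395H'] ∩ ['S345Y', 'Y395H'] = ['S345Y', 'Y395H']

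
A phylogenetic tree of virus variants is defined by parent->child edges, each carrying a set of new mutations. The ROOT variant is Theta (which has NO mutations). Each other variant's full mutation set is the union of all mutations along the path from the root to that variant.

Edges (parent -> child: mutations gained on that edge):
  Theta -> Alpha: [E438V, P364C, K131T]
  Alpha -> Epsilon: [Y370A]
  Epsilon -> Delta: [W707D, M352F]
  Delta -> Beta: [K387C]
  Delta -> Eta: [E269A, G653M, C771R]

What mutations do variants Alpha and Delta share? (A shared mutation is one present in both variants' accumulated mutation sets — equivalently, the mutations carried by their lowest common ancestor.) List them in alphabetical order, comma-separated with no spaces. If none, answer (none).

Answer: E438V,K131T,P364C

Derivation:
Accumulating mutations along path to Alpha:
  At Theta: gained [] -> total []
  At Alpha: gained ['E438V', 'P364C', 'K131T'] -> total ['E438V', 'K131T', 'P364C']
Mutations(Alpha) = ['E438V', 'K131T', 'P364C']
Accumulating mutations along path to Delta:
  At Theta: gained [] -> total []
  At Alpha: gained ['E438V', 'P364C', 'K131T'] -> total ['E438V', 'K131T', 'P364C']
  At Epsilon: gained ['Y370A'] -> total ['E438V', 'K131T', 'P364C', 'Y370A']
  At Delta: gained ['W707D', 'M352F'] -> total ['E438V', 'K131T', 'M352F', 'P364C', 'W707D', 'Y370A']
Mutations(Delta) = ['E438V', 'K131T', 'M352F', 'P364C', 'W707D', 'Y370A']
Intersection: ['E438V', 'K131T', 'P364C'] ∩ ['E438V', 'K131T', 'M352F', 'P364C', 'W707D', 'Y370A'] = ['E438V', 'K131T', 'P364C']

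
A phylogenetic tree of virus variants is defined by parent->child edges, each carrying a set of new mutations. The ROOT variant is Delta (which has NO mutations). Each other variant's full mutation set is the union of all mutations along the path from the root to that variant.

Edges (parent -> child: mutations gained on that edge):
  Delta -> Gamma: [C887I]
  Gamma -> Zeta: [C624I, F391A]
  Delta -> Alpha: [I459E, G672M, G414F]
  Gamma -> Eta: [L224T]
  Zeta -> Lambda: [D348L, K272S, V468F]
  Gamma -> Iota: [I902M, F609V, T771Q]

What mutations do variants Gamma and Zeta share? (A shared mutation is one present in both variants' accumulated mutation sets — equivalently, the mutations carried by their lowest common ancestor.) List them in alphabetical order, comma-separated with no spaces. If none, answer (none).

Accumulating mutations along path to Gamma:
  At Delta: gained [] -> total []
  At Gamma: gained ['C887I'] -> total ['C887I']
Mutations(Gamma) = ['C887I']
Accumulating mutations along path to Zeta:
  At Delta: gained [] -> total []
  At Gamma: gained ['C887I'] -> total ['C887I']
  At Zeta: gained ['C624I', 'F391A'] -> total ['C624I', 'C887I', 'F391A']
Mutations(Zeta) = ['C624I', 'C887I', 'F391A']
Intersection: ['C887I'] ∩ ['C624I', 'C887I', 'F391A'] = ['C887I']

Answer: C887I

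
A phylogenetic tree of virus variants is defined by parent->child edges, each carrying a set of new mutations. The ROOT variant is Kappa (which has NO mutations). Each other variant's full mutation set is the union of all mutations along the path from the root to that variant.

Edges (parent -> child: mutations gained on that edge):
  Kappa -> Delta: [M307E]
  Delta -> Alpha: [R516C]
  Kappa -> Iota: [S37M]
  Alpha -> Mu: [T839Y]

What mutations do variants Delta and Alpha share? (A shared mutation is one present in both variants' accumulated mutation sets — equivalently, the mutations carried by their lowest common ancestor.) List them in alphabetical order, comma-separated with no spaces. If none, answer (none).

Answer: M307E

Derivation:
Accumulating mutations along path to Delta:
  At Kappa: gained [] -> total []
  At Delta: gained ['M307E'] -> total ['M307E']
Mutations(Delta) = ['M307E']
Accumulating mutations along path to Alpha:
  At Kappa: gained [] -> total []
  At Delta: gained ['M307E'] -> total ['M307E']
  At Alpha: gained ['R516C'] -> total ['M307E', 'R516C']
Mutations(Alpha) = ['M307E', 'R516C']
Intersection: ['M307E'] ∩ ['M307E', 'R516C'] = ['M307E']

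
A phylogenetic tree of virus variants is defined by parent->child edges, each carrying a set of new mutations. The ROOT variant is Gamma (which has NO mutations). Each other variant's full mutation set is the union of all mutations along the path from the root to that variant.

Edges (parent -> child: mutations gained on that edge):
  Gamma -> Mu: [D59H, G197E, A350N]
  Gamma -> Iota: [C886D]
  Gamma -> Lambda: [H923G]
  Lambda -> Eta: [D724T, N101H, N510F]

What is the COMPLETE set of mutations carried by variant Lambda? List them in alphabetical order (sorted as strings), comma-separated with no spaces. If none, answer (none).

At Gamma: gained [] -> total []
At Lambda: gained ['H923G'] -> total ['H923G']

Answer: H923G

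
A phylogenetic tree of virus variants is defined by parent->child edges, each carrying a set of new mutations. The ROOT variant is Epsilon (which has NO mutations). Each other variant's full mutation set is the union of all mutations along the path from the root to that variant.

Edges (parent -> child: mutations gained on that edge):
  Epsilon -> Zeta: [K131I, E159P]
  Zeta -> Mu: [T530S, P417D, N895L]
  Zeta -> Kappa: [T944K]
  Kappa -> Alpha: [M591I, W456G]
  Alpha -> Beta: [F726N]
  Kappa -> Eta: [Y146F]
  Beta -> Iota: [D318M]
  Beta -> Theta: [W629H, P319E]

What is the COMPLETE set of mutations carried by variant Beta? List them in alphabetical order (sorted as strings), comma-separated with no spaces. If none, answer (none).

Answer: E159P,F726N,K131I,M591I,T944K,W456G

Derivation:
At Epsilon: gained [] -> total []
At Zeta: gained ['K131I', 'E159P'] -> total ['E159P', 'K131I']
At Kappa: gained ['T944K'] -> total ['E159P', 'K131I', 'T944K']
At Alpha: gained ['M591I', 'W456G'] -> total ['E159P', 'K131I', 'M591I', 'T944K', 'W456G']
At Beta: gained ['F726N'] -> total ['E159P', 'F726N', 'K131I', 'M591I', 'T944K', 'W456G']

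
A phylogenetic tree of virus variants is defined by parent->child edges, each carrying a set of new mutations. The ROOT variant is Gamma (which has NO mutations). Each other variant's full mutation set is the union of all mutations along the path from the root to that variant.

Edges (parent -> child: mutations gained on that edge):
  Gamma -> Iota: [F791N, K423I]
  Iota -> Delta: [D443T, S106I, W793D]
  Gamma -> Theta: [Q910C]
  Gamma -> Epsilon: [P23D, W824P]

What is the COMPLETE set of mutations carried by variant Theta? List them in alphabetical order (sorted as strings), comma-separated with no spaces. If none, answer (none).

Answer: Q910C

Derivation:
At Gamma: gained [] -> total []
At Theta: gained ['Q910C'] -> total ['Q910C']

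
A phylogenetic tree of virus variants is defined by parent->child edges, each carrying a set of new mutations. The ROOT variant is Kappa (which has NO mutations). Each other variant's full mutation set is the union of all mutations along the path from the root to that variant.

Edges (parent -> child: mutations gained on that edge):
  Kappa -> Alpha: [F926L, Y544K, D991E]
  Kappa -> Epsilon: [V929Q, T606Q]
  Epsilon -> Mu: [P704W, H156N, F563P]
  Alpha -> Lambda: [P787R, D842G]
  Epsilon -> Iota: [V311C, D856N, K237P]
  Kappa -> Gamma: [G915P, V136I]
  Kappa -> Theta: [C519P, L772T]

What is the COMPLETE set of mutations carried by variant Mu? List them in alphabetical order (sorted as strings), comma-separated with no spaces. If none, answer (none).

At Kappa: gained [] -> total []
At Epsilon: gained ['V929Q', 'T606Q'] -> total ['T606Q', 'V929Q']
At Mu: gained ['P704W', 'H156N', 'F563P'] -> total ['F563P', 'H156N', 'P704W', 'T606Q', 'V929Q']

Answer: F563P,H156N,P704W,T606Q,V929Q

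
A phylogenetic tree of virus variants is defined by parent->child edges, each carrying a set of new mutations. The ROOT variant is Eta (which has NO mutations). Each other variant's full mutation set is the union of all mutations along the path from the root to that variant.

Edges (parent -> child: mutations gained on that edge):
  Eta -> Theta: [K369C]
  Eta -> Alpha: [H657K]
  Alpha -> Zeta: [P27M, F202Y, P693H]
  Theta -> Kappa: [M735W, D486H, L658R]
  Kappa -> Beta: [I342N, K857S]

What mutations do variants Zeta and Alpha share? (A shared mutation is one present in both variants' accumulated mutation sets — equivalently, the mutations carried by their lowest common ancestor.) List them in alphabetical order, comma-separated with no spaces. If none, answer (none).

Accumulating mutations along path to Zeta:
  At Eta: gained [] -> total []
  At Alpha: gained ['H657K'] -> total ['H657K']
  At Zeta: gained ['P27M', 'F202Y', 'P693H'] -> total ['F202Y', 'H657K', 'P27M', 'P693H']
Mutations(Zeta) = ['F202Y', 'H657K', 'P27M', 'P693H']
Accumulating mutations along path to Alpha:
  At Eta: gained [] -> total []
  At Alpha: gained ['H657K'] -> total ['H657K']
Mutations(Alpha) = ['H657K']
Intersection: ['F202Y', 'H657K', 'P27M', 'P693H'] ∩ ['H657K'] = ['H657K']

Answer: H657K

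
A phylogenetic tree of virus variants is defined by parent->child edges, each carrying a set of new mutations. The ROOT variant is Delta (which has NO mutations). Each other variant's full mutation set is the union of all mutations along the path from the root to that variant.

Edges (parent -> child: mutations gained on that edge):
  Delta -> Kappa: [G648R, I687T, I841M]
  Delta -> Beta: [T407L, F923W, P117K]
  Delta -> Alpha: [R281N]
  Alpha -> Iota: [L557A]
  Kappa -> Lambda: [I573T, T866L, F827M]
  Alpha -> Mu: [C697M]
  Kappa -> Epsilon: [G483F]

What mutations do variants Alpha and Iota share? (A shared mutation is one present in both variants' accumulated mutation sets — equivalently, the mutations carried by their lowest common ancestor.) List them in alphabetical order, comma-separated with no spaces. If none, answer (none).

Answer: R281N

Derivation:
Accumulating mutations along path to Alpha:
  At Delta: gained [] -> total []
  At Alpha: gained ['R281N'] -> total ['R281N']
Mutations(Alpha) = ['R281N']
Accumulating mutations along path to Iota:
  At Delta: gained [] -> total []
  At Alpha: gained ['R281N'] -> total ['R281N']
  At Iota: gained ['L557A'] -> total ['L557A', 'R281N']
Mutations(Iota) = ['L557A', 'R281N']
Intersection: ['R281N'] ∩ ['L557A', 'R281N'] = ['R281N']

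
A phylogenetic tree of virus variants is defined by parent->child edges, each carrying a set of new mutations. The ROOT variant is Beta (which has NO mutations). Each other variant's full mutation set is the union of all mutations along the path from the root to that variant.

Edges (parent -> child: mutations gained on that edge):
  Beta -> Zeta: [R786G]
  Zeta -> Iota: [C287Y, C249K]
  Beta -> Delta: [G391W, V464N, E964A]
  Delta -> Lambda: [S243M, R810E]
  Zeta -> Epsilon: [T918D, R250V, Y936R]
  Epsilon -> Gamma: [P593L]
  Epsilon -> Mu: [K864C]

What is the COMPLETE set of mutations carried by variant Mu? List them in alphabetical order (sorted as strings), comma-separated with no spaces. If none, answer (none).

Answer: K864C,R250V,R786G,T918D,Y936R

Derivation:
At Beta: gained [] -> total []
At Zeta: gained ['R786G'] -> total ['R786G']
At Epsilon: gained ['T918D', 'R250V', 'Y936R'] -> total ['R250V', 'R786G', 'T918D', 'Y936R']
At Mu: gained ['K864C'] -> total ['K864C', 'R250V', 'R786G', 'T918D', 'Y936R']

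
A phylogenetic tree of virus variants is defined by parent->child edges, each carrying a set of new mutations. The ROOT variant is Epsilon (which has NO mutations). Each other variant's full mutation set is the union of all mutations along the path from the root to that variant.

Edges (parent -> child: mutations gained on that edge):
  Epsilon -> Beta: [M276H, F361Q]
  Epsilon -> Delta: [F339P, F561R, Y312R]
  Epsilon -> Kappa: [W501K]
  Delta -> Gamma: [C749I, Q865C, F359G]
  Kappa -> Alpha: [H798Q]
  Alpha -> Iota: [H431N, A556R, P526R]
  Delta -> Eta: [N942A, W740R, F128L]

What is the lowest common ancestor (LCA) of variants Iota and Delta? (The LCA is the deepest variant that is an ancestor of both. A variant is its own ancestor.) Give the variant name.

Answer: Epsilon

Derivation:
Path from root to Iota: Epsilon -> Kappa -> Alpha -> Iota
  ancestors of Iota: {Epsilon, Kappa, Alpha, Iota}
Path from root to Delta: Epsilon -> Delta
  ancestors of Delta: {Epsilon, Delta}
Common ancestors: {Epsilon}
Walk up from Delta: Delta (not in ancestors of Iota), Epsilon (in ancestors of Iota)
Deepest common ancestor (LCA) = Epsilon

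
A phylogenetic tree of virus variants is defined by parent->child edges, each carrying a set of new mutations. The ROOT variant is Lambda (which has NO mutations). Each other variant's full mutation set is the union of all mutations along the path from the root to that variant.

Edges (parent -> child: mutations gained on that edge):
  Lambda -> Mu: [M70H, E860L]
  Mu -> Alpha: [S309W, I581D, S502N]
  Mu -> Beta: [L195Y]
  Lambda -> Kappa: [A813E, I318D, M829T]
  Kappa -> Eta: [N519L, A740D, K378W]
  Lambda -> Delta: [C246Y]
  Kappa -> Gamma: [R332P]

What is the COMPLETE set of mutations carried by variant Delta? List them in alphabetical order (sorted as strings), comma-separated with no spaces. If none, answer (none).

At Lambda: gained [] -> total []
At Delta: gained ['C246Y'] -> total ['C246Y']

Answer: C246Y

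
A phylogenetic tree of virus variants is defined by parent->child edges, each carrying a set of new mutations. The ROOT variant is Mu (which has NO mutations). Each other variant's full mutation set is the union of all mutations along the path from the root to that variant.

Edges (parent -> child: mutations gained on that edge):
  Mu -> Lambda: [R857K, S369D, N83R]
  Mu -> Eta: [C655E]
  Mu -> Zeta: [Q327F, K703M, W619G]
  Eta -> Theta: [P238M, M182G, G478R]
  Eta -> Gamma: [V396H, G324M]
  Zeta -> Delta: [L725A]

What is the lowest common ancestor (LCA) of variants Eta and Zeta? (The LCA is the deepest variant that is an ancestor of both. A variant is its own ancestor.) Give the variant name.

Path from root to Eta: Mu -> Eta
  ancestors of Eta: {Mu, Eta}
Path from root to Zeta: Mu -> Zeta
  ancestors of Zeta: {Mu, Zeta}
Common ancestors: {Mu}
Walk up from Zeta: Zeta (not in ancestors of Eta), Mu (in ancestors of Eta)
Deepest common ancestor (LCA) = Mu

Answer: Mu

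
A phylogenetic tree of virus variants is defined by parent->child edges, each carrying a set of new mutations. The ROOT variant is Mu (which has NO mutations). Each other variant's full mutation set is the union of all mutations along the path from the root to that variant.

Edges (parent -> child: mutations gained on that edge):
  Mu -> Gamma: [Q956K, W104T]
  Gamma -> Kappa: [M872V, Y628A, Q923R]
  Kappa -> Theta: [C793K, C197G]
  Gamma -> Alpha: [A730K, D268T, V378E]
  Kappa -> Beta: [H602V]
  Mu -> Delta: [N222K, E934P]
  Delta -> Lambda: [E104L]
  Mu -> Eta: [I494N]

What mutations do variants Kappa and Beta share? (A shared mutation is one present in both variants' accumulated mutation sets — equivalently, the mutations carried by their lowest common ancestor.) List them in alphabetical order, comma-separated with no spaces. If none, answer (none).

Accumulating mutations along path to Kappa:
  At Mu: gained [] -> total []
  At Gamma: gained ['Q956K', 'W104T'] -> total ['Q956K', 'W104T']
  At Kappa: gained ['M872V', 'Y628A', 'Q923R'] -> total ['M872V', 'Q923R', 'Q956K', 'W104T', 'Y628A']
Mutations(Kappa) = ['M872V', 'Q923R', 'Q956K', 'W104T', 'Y628A']
Accumulating mutations along path to Beta:
  At Mu: gained [] -> total []
  At Gamma: gained ['Q956K', 'W104T'] -> total ['Q956K', 'W104T']
  At Kappa: gained ['M872V', 'Y628A', 'Q923R'] -> total ['M872V', 'Q923R', 'Q956K', 'W104T', 'Y628A']
  At Beta: gained ['H602V'] -> total ['H602V', 'M872V', 'Q923R', 'Q956K', 'W104T', 'Y628A']
Mutations(Beta) = ['H602V', 'M872V', 'Q923R', 'Q956K', 'W104T', 'Y628A']
Intersection: ['M872V', 'Q923R', 'Q956K', 'W104T', 'Y628A'] ∩ ['H602V', 'M872V', 'Q923R', 'Q956K', 'W104T', 'Y628A'] = ['M872V', 'Q923R', 'Q956K', 'W104T', 'Y628A']

Answer: M872V,Q923R,Q956K,W104T,Y628A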